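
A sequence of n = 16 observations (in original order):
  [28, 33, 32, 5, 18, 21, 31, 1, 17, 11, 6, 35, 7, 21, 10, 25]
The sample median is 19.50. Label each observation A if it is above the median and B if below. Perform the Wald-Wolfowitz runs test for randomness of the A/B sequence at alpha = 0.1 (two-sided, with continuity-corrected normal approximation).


Step 1: Compute median = 19.50; label A = above, B = below.
Labels in order: AAABBAABBBBABABA  (n_A = 8, n_B = 8)
Step 2: Count runs R = 9.
Step 3: Under H0 (random ordering), E[R] = 2*n_A*n_B/(n_A+n_B) + 1 = 2*8*8/16 + 1 = 9.0000.
        Var[R] = 2*n_A*n_B*(2*n_A*n_B - n_A - n_B) / ((n_A+n_B)^2 * (n_A+n_B-1)) = 14336/3840 = 3.7333.
        SD[R] = 1.9322.
Step 4: R = E[R], so z = 0 with no continuity correction.
Step 5: Two-sided p-value via normal approximation = 2*(1 - Phi(|z|)) = 1.000000.
Step 6: alpha = 0.1. fail to reject H0.

R = 9, z = 0.0000, p = 1.000000, fail to reject H0.


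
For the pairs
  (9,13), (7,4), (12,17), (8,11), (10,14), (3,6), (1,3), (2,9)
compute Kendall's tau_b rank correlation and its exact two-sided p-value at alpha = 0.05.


Step 1: Enumerate the 28 unordered pairs (i,j) with i<j and classify each by sign(x_j-x_i) * sign(y_j-y_i).
  (1,2):dx=-2,dy=-9->C; (1,3):dx=+3,dy=+4->C; (1,4):dx=-1,dy=-2->C; (1,5):dx=+1,dy=+1->C
  (1,6):dx=-6,dy=-7->C; (1,7):dx=-8,dy=-10->C; (1,8):dx=-7,dy=-4->C; (2,3):dx=+5,dy=+13->C
  (2,4):dx=+1,dy=+7->C; (2,5):dx=+3,dy=+10->C; (2,6):dx=-4,dy=+2->D; (2,7):dx=-6,dy=-1->C
  (2,8):dx=-5,dy=+5->D; (3,4):dx=-4,dy=-6->C; (3,5):dx=-2,dy=-3->C; (3,6):dx=-9,dy=-11->C
  (3,7):dx=-11,dy=-14->C; (3,8):dx=-10,dy=-8->C; (4,5):dx=+2,dy=+3->C; (4,6):dx=-5,dy=-5->C
  (4,7):dx=-7,dy=-8->C; (4,8):dx=-6,dy=-2->C; (5,6):dx=-7,dy=-8->C; (5,7):dx=-9,dy=-11->C
  (5,8):dx=-8,dy=-5->C; (6,7):dx=-2,dy=-3->C; (6,8):dx=-1,dy=+3->D; (7,8):dx=+1,dy=+6->C
Step 2: C = 25, D = 3, total pairs = 28.
Step 3: tau = (C - D)/(n(n-1)/2) = (25 - 3)/28 = 0.785714.
Step 4: Exact two-sided p-value (enumerate n! = 40320 permutations of y under H0): p = 0.005506.
Step 5: alpha = 0.05. reject H0.

tau_b = 0.7857 (C=25, D=3), p = 0.005506, reject H0.


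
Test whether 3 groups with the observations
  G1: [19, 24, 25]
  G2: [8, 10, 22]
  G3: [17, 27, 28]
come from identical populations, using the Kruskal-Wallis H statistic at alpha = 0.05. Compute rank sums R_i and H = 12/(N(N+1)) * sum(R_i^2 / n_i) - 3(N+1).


Step 1: Combine all N = 9 observations and assign midranks.
sorted (value, group, rank): (8,G2,1), (10,G2,2), (17,G3,3), (19,G1,4), (22,G2,5), (24,G1,6), (25,G1,7), (27,G3,8), (28,G3,9)
Step 2: Sum ranks within each group.
R_1 = 17 (n_1 = 3)
R_2 = 8 (n_2 = 3)
R_3 = 20 (n_3 = 3)
Step 3: H = 12/(N(N+1)) * sum(R_i^2/n_i) - 3(N+1)
     = 12/(9*10) * (17^2/3 + 8^2/3 + 20^2/3) - 3*10
     = 0.133333 * 251 - 30
     = 3.466667.
Step 4: No ties, so H is used without correction.
Step 5: Under H0, H ~ chi^2(2); p-value = 0.176694.
Step 6: alpha = 0.05. fail to reject H0.

H = 3.4667, df = 2, p = 0.176694, fail to reject H0.


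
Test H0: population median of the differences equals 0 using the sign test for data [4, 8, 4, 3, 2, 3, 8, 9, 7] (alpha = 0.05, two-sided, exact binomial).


Step 1: Discard zero differences. Original n = 9; n_eff = number of nonzero differences = 9.
Nonzero differences (with sign): +4, +8, +4, +3, +2, +3, +8, +9, +7
Step 2: Count signs: positive = 9, negative = 0.
Step 3: Under H0: P(positive) = 0.5, so the number of positives S ~ Bin(9, 0.5).
Step 4: Two-sided exact p-value = sum of Bin(9,0.5) probabilities at or below the observed probability = 0.003906.
Step 5: alpha = 0.05. reject H0.

n_eff = 9, pos = 9, neg = 0, p = 0.003906, reject H0.


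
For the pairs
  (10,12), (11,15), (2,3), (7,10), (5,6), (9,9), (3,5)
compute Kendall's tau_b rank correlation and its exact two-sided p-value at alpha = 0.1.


Step 1: Enumerate the 21 unordered pairs (i,j) with i<j and classify each by sign(x_j-x_i) * sign(y_j-y_i).
  (1,2):dx=+1,dy=+3->C; (1,3):dx=-8,dy=-9->C; (1,4):dx=-3,dy=-2->C; (1,5):dx=-5,dy=-6->C
  (1,6):dx=-1,dy=-3->C; (1,7):dx=-7,dy=-7->C; (2,3):dx=-9,dy=-12->C; (2,4):dx=-4,dy=-5->C
  (2,5):dx=-6,dy=-9->C; (2,6):dx=-2,dy=-6->C; (2,7):dx=-8,dy=-10->C; (3,4):dx=+5,dy=+7->C
  (3,5):dx=+3,dy=+3->C; (3,6):dx=+7,dy=+6->C; (3,7):dx=+1,dy=+2->C; (4,5):dx=-2,dy=-4->C
  (4,6):dx=+2,dy=-1->D; (4,7):dx=-4,dy=-5->C; (5,6):dx=+4,dy=+3->C; (5,7):dx=-2,dy=-1->C
  (6,7):dx=-6,dy=-4->C
Step 2: C = 20, D = 1, total pairs = 21.
Step 3: tau = (C - D)/(n(n-1)/2) = (20 - 1)/21 = 0.904762.
Step 4: Exact two-sided p-value (enumerate n! = 5040 permutations of y under H0): p = 0.002778.
Step 5: alpha = 0.1. reject H0.

tau_b = 0.9048 (C=20, D=1), p = 0.002778, reject H0.


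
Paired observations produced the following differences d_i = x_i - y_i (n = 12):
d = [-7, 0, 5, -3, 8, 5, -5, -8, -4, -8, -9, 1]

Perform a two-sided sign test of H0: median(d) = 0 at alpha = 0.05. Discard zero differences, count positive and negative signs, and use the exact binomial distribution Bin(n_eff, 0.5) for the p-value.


Step 1: Discard zero differences. Original n = 12; n_eff = number of nonzero differences = 11.
Nonzero differences (with sign): -7, +5, -3, +8, +5, -5, -8, -4, -8, -9, +1
Step 2: Count signs: positive = 4, negative = 7.
Step 3: Under H0: P(positive) = 0.5, so the number of positives S ~ Bin(11, 0.5).
Step 4: Two-sided exact p-value = sum of Bin(11,0.5) probabilities at or below the observed probability = 0.548828.
Step 5: alpha = 0.05. fail to reject H0.

n_eff = 11, pos = 4, neg = 7, p = 0.548828, fail to reject H0.


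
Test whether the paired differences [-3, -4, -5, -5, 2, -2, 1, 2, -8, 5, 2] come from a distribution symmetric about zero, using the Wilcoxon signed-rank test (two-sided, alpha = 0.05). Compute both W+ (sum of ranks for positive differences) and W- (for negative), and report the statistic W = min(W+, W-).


Step 1: Drop any zero differences (none here) and take |d_i|.
|d| = [3, 4, 5, 5, 2, 2, 1, 2, 8, 5, 2]
Step 2: Midrank |d_i| (ties get averaged ranks).
ranks: |3|->6, |4|->7, |5|->9, |5|->9, |2|->3.5, |2|->3.5, |1|->1, |2|->3.5, |8|->11, |5|->9, |2|->3.5
Step 3: Attach original signs; sum ranks with positive sign and with negative sign.
W+ = 3.5 + 1 + 3.5 + 9 + 3.5 = 20.5
W- = 6 + 7 + 9 + 9 + 3.5 + 11 = 45.5
(Check: W+ + W- = 66 should equal n(n+1)/2 = 66.)
Step 4: Test statistic W = min(W+, W-) = 20.5.
Step 5: Ties in |d|, so use the tie-corrected normal approximation.
        E[W] = n(n+1)/4 = 11*12/4 = 33.
        Tie groups: |d|=2 (t=4), |d|=5 (t=3); sum(t^3 - t) = 84.
        Var[W] = n(n+1)(2n+1)/24 - sum(t^3-t)/48 = 3036/24 - 84/48 = 124.75.
        z = (W - E[W]) / sqrt(Var[W]) = (20.5 - 33) / 11.1692 = -1.1192.
        Two-sided p = 2*Phi(z) = 0.263075.
Step 6: alpha = 0.05. fail to reject H0.

W+ = 20.5, W- = 45.5, W = min = 20.5, p = 0.263075, fail to reject H0.


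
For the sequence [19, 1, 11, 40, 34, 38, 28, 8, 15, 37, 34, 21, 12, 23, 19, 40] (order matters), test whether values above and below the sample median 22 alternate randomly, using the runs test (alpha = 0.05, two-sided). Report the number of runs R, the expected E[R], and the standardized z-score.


Step 1: Compute median = 22; label A = above, B = below.
Labels in order: BBBAAAABBAABBABA  (n_A = 8, n_B = 8)
Step 2: Count runs R = 8.
Step 3: Under H0 (random ordering), E[R] = 2*n_A*n_B/(n_A+n_B) + 1 = 2*8*8/16 + 1 = 9.0000.
        Var[R] = 2*n_A*n_B*(2*n_A*n_B - n_A - n_B) / ((n_A+n_B)^2 * (n_A+n_B-1)) = 14336/3840 = 3.7333.
        SD[R] = 1.9322.
Step 4: Continuity-corrected z = (R + 0.5 - E[R]) / SD[R] = (8 + 0.5 - 9.0000) / 1.9322 = -0.2588.
Step 5: Two-sided p-value via normal approximation = 2*(1 - Phi(|z|)) = 0.795809.
Step 6: alpha = 0.05. fail to reject H0.

R = 8, z = -0.2588, p = 0.795809, fail to reject H0.


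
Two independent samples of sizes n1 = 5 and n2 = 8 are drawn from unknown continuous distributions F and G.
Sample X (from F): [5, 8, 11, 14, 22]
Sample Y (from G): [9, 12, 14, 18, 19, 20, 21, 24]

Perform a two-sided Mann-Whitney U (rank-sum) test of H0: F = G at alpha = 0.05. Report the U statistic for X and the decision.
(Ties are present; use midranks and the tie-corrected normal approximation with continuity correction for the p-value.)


Step 1: Combine and sort all 13 observations; assign midranks.
sorted (value, group): (5,X), (8,X), (9,Y), (11,X), (12,Y), (14,X), (14,Y), (18,Y), (19,Y), (20,Y), (21,Y), (22,X), (24,Y)
ranks: 5->1, 8->2, 9->3, 11->4, 12->5, 14->6.5, 14->6.5, 18->8, 19->9, 20->10, 21->11, 22->12, 24->13
Step 2: Rank sum for X: R1 = 1 + 2 + 4 + 6.5 + 12 = 25.5.
Step 3: U_X = R1 - n1(n1+1)/2 = 25.5 - 5*6/2 = 25.5 - 15 = 10.5.
       U_Y = n1*n2 - U_X = 40 - 10.5 = 29.5.
Step 4: Ties are present, so use the tie-corrected normal approximation (with continuity correction) for the p-value.
Step 5: p-value = 0.187076; compare to alpha = 0.05. fail to reject H0.

U_X = 10.5, p = 0.187076, fail to reject H0 at alpha = 0.05.


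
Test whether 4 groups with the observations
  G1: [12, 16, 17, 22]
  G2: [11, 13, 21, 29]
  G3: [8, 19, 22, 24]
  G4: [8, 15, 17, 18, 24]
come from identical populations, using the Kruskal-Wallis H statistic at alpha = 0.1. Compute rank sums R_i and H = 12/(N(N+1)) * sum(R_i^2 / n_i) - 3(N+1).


Step 1: Combine all N = 17 observations and assign midranks.
sorted (value, group, rank): (8,G3,1.5), (8,G4,1.5), (11,G2,3), (12,G1,4), (13,G2,5), (15,G4,6), (16,G1,7), (17,G1,8.5), (17,G4,8.5), (18,G4,10), (19,G3,11), (21,G2,12), (22,G1,13.5), (22,G3,13.5), (24,G3,15.5), (24,G4,15.5), (29,G2,17)
Step 2: Sum ranks within each group.
R_1 = 33 (n_1 = 4)
R_2 = 37 (n_2 = 4)
R_3 = 41.5 (n_3 = 4)
R_4 = 41.5 (n_4 = 5)
Step 3: H = 12/(N(N+1)) * sum(R_i^2/n_i) - 3(N+1)
     = 12/(17*18) * (33^2/4 + 37^2/4 + 41.5^2/4 + 41.5^2/5) - 3*18
     = 0.039216 * 1389.51 - 54
     = 0.490686.
Step 4: Ties present; correction factor C = 1 - 24/(17^3 - 17) = 0.995098. Corrected H = 0.490686 / 0.995098 = 0.493103.
Step 5: Under H0, H ~ chi^2(3); p-value = 0.920404.
Step 6: alpha = 0.1. fail to reject H0.

H = 0.4931, df = 3, p = 0.920404, fail to reject H0.


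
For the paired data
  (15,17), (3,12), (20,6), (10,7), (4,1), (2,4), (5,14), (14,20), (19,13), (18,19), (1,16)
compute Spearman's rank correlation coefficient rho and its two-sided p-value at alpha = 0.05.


Step 1: Rank x and y separately (midranks; no ties here).
rank(x): 15->8, 3->3, 20->11, 10->6, 4->4, 2->2, 5->5, 14->7, 19->10, 18->9, 1->1
rank(y): 17->9, 12->5, 6->3, 7->4, 1->1, 4->2, 14->7, 20->11, 13->6, 19->10, 16->8
Step 2: d_i = R_x(i) - R_y(i); compute d_i^2.
  (8-9)^2=1, (3-5)^2=4, (11-3)^2=64, (6-4)^2=4, (4-1)^2=9, (2-2)^2=0, (5-7)^2=4, (7-11)^2=16, (10-6)^2=16, (9-10)^2=1, (1-8)^2=49
sum(d^2) = 168.
Step 3: rho = 1 - 6*168 / (11*(11^2 - 1)) = 1 - 1008/1320 = 0.236364.
Step 4: Under H0, t = rho * sqrt((n-2)/(1-rho^2)) = 0.7298 ~ t(9).
Step 5: Two-sided p-value from the t-distribution with 9 df = 0.484091.
Step 6: alpha = 0.05. fail to reject H0.

rho = 0.2364, p = 0.484091, fail to reject H0 at alpha = 0.05.


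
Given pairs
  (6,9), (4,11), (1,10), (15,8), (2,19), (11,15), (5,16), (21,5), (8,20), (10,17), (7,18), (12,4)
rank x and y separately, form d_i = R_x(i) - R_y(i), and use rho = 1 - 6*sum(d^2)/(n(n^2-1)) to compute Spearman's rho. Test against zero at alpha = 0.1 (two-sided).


Step 1: Rank x and y separately (midranks; no ties here).
rank(x): 6->5, 4->3, 1->1, 15->11, 2->2, 11->9, 5->4, 21->12, 8->7, 10->8, 7->6, 12->10
rank(y): 9->4, 11->6, 10->5, 8->3, 19->11, 15->7, 16->8, 5->2, 20->12, 17->9, 18->10, 4->1
Step 2: d_i = R_x(i) - R_y(i); compute d_i^2.
  (5-4)^2=1, (3-6)^2=9, (1-5)^2=16, (11-3)^2=64, (2-11)^2=81, (9-7)^2=4, (4-8)^2=16, (12-2)^2=100, (7-12)^2=25, (8-9)^2=1, (6-10)^2=16, (10-1)^2=81
sum(d^2) = 414.
Step 3: rho = 1 - 6*414 / (12*(12^2 - 1)) = 1 - 2484/1716 = -0.447552.
Step 4: Under H0, t = rho * sqrt((n-2)/(1-rho^2)) = -1.5826 ~ t(10).
Step 5: Two-sided p-value from the t-distribution with 10 df = 0.144586.
Step 6: alpha = 0.1. fail to reject H0.

rho = -0.4476, p = 0.144586, fail to reject H0 at alpha = 0.1.


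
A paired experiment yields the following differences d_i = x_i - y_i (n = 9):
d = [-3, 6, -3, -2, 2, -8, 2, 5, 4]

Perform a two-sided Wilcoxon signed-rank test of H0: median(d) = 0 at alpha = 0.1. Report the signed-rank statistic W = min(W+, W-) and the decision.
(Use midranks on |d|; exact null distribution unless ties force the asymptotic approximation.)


Step 1: Drop any zero differences (none here) and take |d_i|.
|d| = [3, 6, 3, 2, 2, 8, 2, 5, 4]
Step 2: Midrank |d_i| (ties get averaged ranks).
ranks: |3|->4.5, |6|->8, |3|->4.5, |2|->2, |2|->2, |8|->9, |2|->2, |5|->7, |4|->6
Step 3: Attach original signs; sum ranks with positive sign and with negative sign.
W+ = 8 + 2 + 2 + 7 + 6 = 25
W- = 4.5 + 4.5 + 2 + 9 = 20
(Check: W+ + W- = 45 should equal n(n+1)/2 = 45.)
Step 4: Test statistic W = min(W+, W-) = 20.
Step 5: Ties in |d|, so use the tie-corrected normal approximation.
        E[W] = n(n+1)/4 = 9*10/4 = 22.5.
        Tie groups: |d|=2 (t=3), |d|=3 (t=2); sum(t^3 - t) = 30.
        Var[W] = n(n+1)(2n+1)/24 - sum(t^3-t)/48 = 1710/24 - 30/48 = 70.625.
        z = (W - E[W]) / sqrt(Var[W]) = (20 - 22.5) / 8.4039 = -0.2975.
        Two-sided p = 2*Phi(z) = 0.766099.
Step 6: alpha = 0.1. fail to reject H0.

W+ = 25, W- = 20, W = min = 20, p = 0.766099, fail to reject H0.


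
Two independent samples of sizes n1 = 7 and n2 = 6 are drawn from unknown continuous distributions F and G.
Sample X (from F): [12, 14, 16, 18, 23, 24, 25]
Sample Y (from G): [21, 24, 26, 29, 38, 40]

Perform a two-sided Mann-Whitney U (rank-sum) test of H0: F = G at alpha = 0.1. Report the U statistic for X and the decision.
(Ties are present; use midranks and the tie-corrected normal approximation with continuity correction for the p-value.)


Step 1: Combine and sort all 13 observations; assign midranks.
sorted (value, group): (12,X), (14,X), (16,X), (18,X), (21,Y), (23,X), (24,X), (24,Y), (25,X), (26,Y), (29,Y), (38,Y), (40,Y)
ranks: 12->1, 14->2, 16->3, 18->4, 21->5, 23->6, 24->7.5, 24->7.5, 25->9, 26->10, 29->11, 38->12, 40->13
Step 2: Rank sum for X: R1 = 1 + 2 + 3 + 4 + 6 + 7.5 + 9 = 32.5.
Step 3: U_X = R1 - n1(n1+1)/2 = 32.5 - 7*8/2 = 32.5 - 28 = 4.5.
       U_Y = n1*n2 - U_X = 42 - 4.5 = 37.5.
Step 4: Ties are present, so use the tie-corrected normal approximation (with continuity correction) for the p-value.
Step 5: p-value = 0.022087; compare to alpha = 0.1. reject H0.

U_X = 4.5, p = 0.022087, reject H0 at alpha = 0.1.


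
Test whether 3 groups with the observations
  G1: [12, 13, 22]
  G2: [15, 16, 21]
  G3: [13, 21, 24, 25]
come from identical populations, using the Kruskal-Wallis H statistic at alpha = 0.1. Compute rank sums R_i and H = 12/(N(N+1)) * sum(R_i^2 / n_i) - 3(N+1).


Step 1: Combine all N = 10 observations and assign midranks.
sorted (value, group, rank): (12,G1,1), (13,G1,2.5), (13,G3,2.5), (15,G2,4), (16,G2,5), (21,G2,6.5), (21,G3,6.5), (22,G1,8), (24,G3,9), (25,G3,10)
Step 2: Sum ranks within each group.
R_1 = 11.5 (n_1 = 3)
R_2 = 15.5 (n_2 = 3)
R_3 = 28 (n_3 = 4)
Step 3: H = 12/(N(N+1)) * sum(R_i^2/n_i) - 3(N+1)
     = 12/(10*11) * (11.5^2/3 + 15.5^2/3 + 28^2/4) - 3*11
     = 0.109091 * 320.167 - 33
     = 1.927273.
Step 4: Ties present; correction factor C = 1 - 12/(10^3 - 10) = 0.987879. Corrected H = 1.927273 / 0.987879 = 1.950920.
Step 5: Under H0, H ~ chi^2(2); p-value = 0.377019.
Step 6: alpha = 0.1. fail to reject H0.

H = 1.9509, df = 2, p = 0.377019, fail to reject H0.


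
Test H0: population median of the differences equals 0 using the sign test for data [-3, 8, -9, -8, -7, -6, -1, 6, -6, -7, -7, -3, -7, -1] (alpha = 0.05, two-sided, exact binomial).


Step 1: Discard zero differences. Original n = 14; n_eff = number of nonzero differences = 14.
Nonzero differences (with sign): -3, +8, -9, -8, -7, -6, -1, +6, -6, -7, -7, -3, -7, -1
Step 2: Count signs: positive = 2, negative = 12.
Step 3: Under H0: P(positive) = 0.5, so the number of positives S ~ Bin(14, 0.5).
Step 4: Two-sided exact p-value = sum of Bin(14,0.5) probabilities at or below the observed probability = 0.012939.
Step 5: alpha = 0.05. reject H0.

n_eff = 14, pos = 2, neg = 12, p = 0.012939, reject H0.


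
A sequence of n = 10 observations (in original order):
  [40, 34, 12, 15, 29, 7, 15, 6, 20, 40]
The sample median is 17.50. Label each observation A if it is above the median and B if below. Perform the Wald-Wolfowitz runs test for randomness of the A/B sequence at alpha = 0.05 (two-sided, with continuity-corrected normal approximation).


Step 1: Compute median = 17.50; label A = above, B = below.
Labels in order: AABBABBBAA  (n_A = 5, n_B = 5)
Step 2: Count runs R = 5.
Step 3: Under H0 (random ordering), E[R] = 2*n_A*n_B/(n_A+n_B) + 1 = 2*5*5/10 + 1 = 6.0000.
        Var[R] = 2*n_A*n_B*(2*n_A*n_B - n_A - n_B) / ((n_A+n_B)^2 * (n_A+n_B-1)) = 2000/900 = 2.2222.
        SD[R] = 1.4907.
Step 4: Continuity-corrected z = (R + 0.5 - E[R]) / SD[R] = (5 + 0.5 - 6.0000) / 1.4907 = -0.3354.
Step 5: Two-sided p-value via normal approximation = 2*(1 - Phi(|z|)) = 0.737316.
Step 6: alpha = 0.05. fail to reject H0.

R = 5, z = -0.3354, p = 0.737316, fail to reject H0.


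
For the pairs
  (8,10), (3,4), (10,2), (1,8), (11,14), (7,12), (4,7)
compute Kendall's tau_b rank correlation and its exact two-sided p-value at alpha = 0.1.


Step 1: Enumerate the 21 unordered pairs (i,j) with i<j and classify each by sign(x_j-x_i) * sign(y_j-y_i).
  (1,2):dx=-5,dy=-6->C; (1,3):dx=+2,dy=-8->D; (1,4):dx=-7,dy=-2->C; (1,5):dx=+3,dy=+4->C
  (1,6):dx=-1,dy=+2->D; (1,7):dx=-4,dy=-3->C; (2,3):dx=+7,dy=-2->D; (2,4):dx=-2,dy=+4->D
  (2,5):dx=+8,dy=+10->C; (2,6):dx=+4,dy=+8->C; (2,7):dx=+1,dy=+3->C; (3,4):dx=-9,dy=+6->D
  (3,5):dx=+1,dy=+12->C; (3,6):dx=-3,dy=+10->D; (3,7):dx=-6,dy=+5->D; (4,5):dx=+10,dy=+6->C
  (4,6):dx=+6,dy=+4->C; (4,7):dx=+3,dy=-1->D; (5,6):dx=-4,dy=-2->C; (5,7):dx=-7,dy=-7->C
  (6,7):dx=-3,dy=-5->C
Step 2: C = 13, D = 8, total pairs = 21.
Step 3: tau = (C - D)/(n(n-1)/2) = (13 - 8)/21 = 0.238095.
Step 4: Exact two-sided p-value (enumerate n! = 5040 permutations of y under H0): p = 0.561905.
Step 5: alpha = 0.1. fail to reject H0.

tau_b = 0.2381 (C=13, D=8), p = 0.561905, fail to reject H0.


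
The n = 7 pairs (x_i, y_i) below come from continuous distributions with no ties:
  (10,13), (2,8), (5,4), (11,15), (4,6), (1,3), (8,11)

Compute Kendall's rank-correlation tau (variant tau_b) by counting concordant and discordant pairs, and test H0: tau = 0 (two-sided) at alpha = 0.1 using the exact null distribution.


Step 1: Enumerate the 21 unordered pairs (i,j) with i<j and classify each by sign(x_j-x_i) * sign(y_j-y_i).
  (1,2):dx=-8,dy=-5->C; (1,3):dx=-5,dy=-9->C; (1,4):dx=+1,dy=+2->C; (1,5):dx=-6,dy=-7->C
  (1,6):dx=-9,dy=-10->C; (1,7):dx=-2,dy=-2->C; (2,3):dx=+3,dy=-4->D; (2,4):dx=+9,dy=+7->C
  (2,5):dx=+2,dy=-2->D; (2,6):dx=-1,dy=-5->C; (2,7):dx=+6,dy=+3->C; (3,4):dx=+6,dy=+11->C
  (3,5):dx=-1,dy=+2->D; (3,6):dx=-4,dy=-1->C; (3,7):dx=+3,dy=+7->C; (4,5):dx=-7,dy=-9->C
  (4,6):dx=-10,dy=-12->C; (4,7):dx=-3,dy=-4->C; (5,6):dx=-3,dy=-3->C; (5,7):dx=+4,dy=+5->C
  (6,7):dx=+7,dy=+8->C
Step 2: C = 18, D = 3, total pairs = 21.
Step 3: tau = (C - D)/(n(n-1)/2) = (18 - 3)/21 = 0.714286.
Step 4: Exact two-sided p-value (enumerate n! = 5040 permutations of y under H0): p = 0.030159.
Step 5: alpha = 0.1. reject H0.

tau_b = 0.7143 (C=18, D=3), p = 0.030159, reject H0.


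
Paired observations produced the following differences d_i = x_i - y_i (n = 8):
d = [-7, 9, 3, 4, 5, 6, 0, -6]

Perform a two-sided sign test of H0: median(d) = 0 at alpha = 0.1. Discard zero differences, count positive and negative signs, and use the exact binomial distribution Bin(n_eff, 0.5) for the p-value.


Step 1: Discard zero differences. Original n = 8; n_eff = number of nonzero differences = 7.
Nonzero differences (with sign): -7, +9, +3, +4, +5, +6, -6
Step 2: Count signs: positive = 5, negative = 2.
Step 3: Under H0: P(positive) = 0.5, so the number of positives S ~ Bin(7, 0.5).
Step 4: Two-sided exact p-value = sum of Bin(7,0.5) probabilities at or below the observed probability = 0.453125.
Step 5: alpha = 0.1. fail to reject H0.

n_eff = 7, pos = 5, neg = 2, p = 0.453125, fail to reject H0.


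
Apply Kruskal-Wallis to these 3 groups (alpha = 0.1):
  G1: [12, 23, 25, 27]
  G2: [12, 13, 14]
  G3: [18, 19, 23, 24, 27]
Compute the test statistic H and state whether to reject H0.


Step 1: Combine all N = 12 observations and assign midranks.
sorted (value, group, rank): (12,G1,1.5), (12,G2,1.5), (13,G2,3), (14,G2,4), (18,G3,5), (19,G3,6), (23,G1,7.5), (23,G3,7.5), (24,G3,9), (25,G1,10), (27,G1,11.5), (27,G3,11.5)
Step 2: Sum ranks within each group.
R_1 = 30.5 (n_1 = 4)
R_2 = 8.5 (n_2 = 3)
R_3 = 39 (n_3 = 5)
Step 3: H = 12/(N(N+1)) * sum(R_i^2/n_i) - 3(N+1)
     = 12/(12*13) * (30.5^2/4 + 8.5^2/3 + 39^2/5) - 3*13
     = 0.076923 * 560.846 - 39
     = 4.141987.
Step 4: Ties present; correction factor C = 1 - 18/(12^3 - 12) = 0.989510. Corrected H = 4.141987 / 0.989510 = 4.185895.
Step 5: Under H0, H ~ chi^2(2); p-value = 0.123323.
Step 6: alpha = 0.1. fail to reject H0.

H = 4.1859, df = 2, p = 0.123323, fail to reject H0.


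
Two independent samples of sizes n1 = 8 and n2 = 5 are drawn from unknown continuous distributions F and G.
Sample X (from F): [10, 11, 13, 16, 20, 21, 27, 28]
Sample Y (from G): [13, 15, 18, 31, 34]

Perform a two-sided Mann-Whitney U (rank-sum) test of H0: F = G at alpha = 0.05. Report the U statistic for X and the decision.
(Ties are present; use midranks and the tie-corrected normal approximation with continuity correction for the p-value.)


Step 1: Combine and sort all 13 observations; assign midranks.
sorted (value, group): (10,X), (11,X), (13,X), (13,Y), (15,Y), (16,X), (18,Y), (20,X), (21,X), (27,X), (28,X), (31,Y), (34,Y)
ranks: 10->1, 11->2, 13->3.5, 13->3.5, 15->5, 16->6, 18->7, 20->8, 21->9, 27->10, 28->11, 31->12, 34->13
Step 2: Rank sum for X: R1 = 1 + 2 + 3.5 + 6 + 8 + 9 + 10 + 11 = 50.5.
Step 3: U_X = R1 - n1(n1+1)/2 = 50.5 - 8*9/2 = 50.5 - 36 = 14.5.
       U_Y = n1*n2 - U_X = 40 - 14.5 = 25.5.
Step 4: Ties are present, so use the tie-corrected normal approximation (with continuity correction) for the p-value.
Step 5: p-value = 0.463600; compare to alpha = 0.05. fail to reject H0.

U_X = 14.5, p = 0.463600, fail to reject H0 at alpha = 0.05.


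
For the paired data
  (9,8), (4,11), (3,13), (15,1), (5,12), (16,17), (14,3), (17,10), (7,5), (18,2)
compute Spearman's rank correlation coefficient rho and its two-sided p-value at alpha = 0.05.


Step 1: Rank x and y separately (midranks; no ties here).
rank(x): 9->5, 4->2, 3->1, 15->7, 5->3, 16->8, 14->6, 17->9, 7->4, 18->10
rank(y): 8->5, 11->7, 13->9, 1->1, 12->8, 17->10, 3->3, 10->6, 5->4, 2->2
Step 2: d_i = R_x(i) - R_y(i); compute d_i^2.
  (5-5)^2=0, (2-7)^2=25, (1-9)^2=64, (7-1)^2=36, (3-8)^2=25, (8-10)^2=4, (6-3)^2=9, (9-6)^2=9, (4-4)^2=0, (10-2)^2=64
sum(d^2) = 236.
Step 3: rho = 1 - 6*236 / (10*(10^2 - 1)) = 1 - 1416/990 = -0.430303.
Step 4: Under H0, t = rho * sqrt((n-2)/(1-rho^2)) = -1.3483 ~ t(8).
Step 5: Two-sided p-value from the t-distribution with 8 df = 0.214492.
Step 6: alpha = 0.05. fail to reject H0.

rho = -0.4303, p = 0.214492, fail to reject H0 at alpha = 0.05.


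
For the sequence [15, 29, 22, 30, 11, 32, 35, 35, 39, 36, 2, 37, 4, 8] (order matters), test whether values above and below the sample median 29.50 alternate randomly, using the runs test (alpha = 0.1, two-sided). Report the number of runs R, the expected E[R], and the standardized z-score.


Step 1: Compute median = 29.50; label A = above, B = below.
Labels in order: BBBABAAAAABABB  (n_A = 7, n_B = 7)
Step 2: Count runs R = 7.
Step 3: Under H0 (random ordering), E[R] = 2*n_A*n_B/(n_A+n_B) + 1 = 2*7*7/14 + 1 = 8.0000.
        Var[R] = 2*n_A*n_B*(2*n_A*n_B - n_A - n_B) / ((n_A+n_B)^2 * (n_A+n_B-1)) = 8232/2548 = 3.2308.
        SD[R] = 1.7974.
Step 4: Continuity-corrected z = (R + 0.5 - E[R]) / SD[R] = (7 + 0.5 - 8.0000) / 1.7974 = -0.2782.
Step 5: Two-sided p-value via normal approximation = 2*(1 - Phi(|z|)) = 0.780879.
Step 6: alpha = 0.1. fail to reject H0.

R = 7, z = -0.2782, p = 0.780879, fail to reject H0.


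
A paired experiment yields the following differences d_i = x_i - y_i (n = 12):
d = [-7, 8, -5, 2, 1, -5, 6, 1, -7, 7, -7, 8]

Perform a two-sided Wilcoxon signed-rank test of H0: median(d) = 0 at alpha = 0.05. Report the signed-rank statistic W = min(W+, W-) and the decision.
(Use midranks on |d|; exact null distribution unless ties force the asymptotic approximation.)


Step 1: Drop any zero differences (none here) and take |d_i|.
|d| = [7, 8, 5, 2, 1, 5, 6, 1, 7, 7, 7, 8]
Step 2: Midrank |d_i| (ties get averaged ranks).
ranks: |7|->8.5, |8|->11.5, |5|->4.5, |2|->3, |1|->1.5, |5|->4.5, |6|->6, |1|->1.5, |7|->8.5, |7|->8.5, |7|->8.5, |8|->11.5
Step 3: Attach original signs; sum ranks with positive sign and with negative sign.
W+ = 11.5 + 3 + 1.5 + 6 + 1.5 + 8.5 + 11.5 = 43.5
W- = 8.5 + 4.5 + 4.5 + 8.5 + 8.5 = 34.5
(Check: W+ + W- = 78 should equal n(n+1)/2 = 78.)
Step 4: Test statistic W = min(W+, W-) = 34.5.
Step 5: Ties in |d|, so use the tie-corrected normal approximation.
        E[W] = n(n+1)/4 = 12*13/4 = 39.
        Tie groups: |d|=1 (t=2), |d|=5 (t=2), |d|=7 (t=4), |d|=8 (t=2); sum(t^3 - t) = 78.
        Var[W] = n(n+1)(2n+1)/24 - sum(t^3-t)/48 = 3900/24 - 78/48 = 160.875.
        z = (W - E[W]) / sqrt(Var[W]) = (34.5 - 39) / 12.6837 = -0.3548.
        Two-sided p = 2*Phi(z) = 0.722749.
Step 6: alpha = 0.05. fail to reject H0.

W+ = 43.5, W- = 34.5, W = min = 34.5, p = 0.722749, fail to reject H0.


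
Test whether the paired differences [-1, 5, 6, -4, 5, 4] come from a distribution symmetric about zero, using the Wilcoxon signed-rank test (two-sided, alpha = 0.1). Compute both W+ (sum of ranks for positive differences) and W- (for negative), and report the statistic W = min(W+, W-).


Step 1: Drop any zero differences (none here) and take |d_i|.
|d| = [1, 5, 6, 4, 5, 4]
Step 2: Midrank |d_i| (ties get averaged ranks).
ranks: |1|->1, |5|->4.5, |6|->6, |4|->2.5, |5|->4.5, |4|->2.5
Step 3: Attach original signs; sum ranks with positive sign and with negative sign.
W+ = 4.5 + 6 + 4.5 + 2.5 = 17.5
W- = 1 + 2.5 = 3.5
(Check: W+ + W- = 21 should equal n(n+1)/2 = 21.)
Step 4: Test statistic W = min(W+, W-) = 3.5.
Step 5: Ties in |d|, so use the tie-corrected normal approximation.
        E[W] = n(n+1)/4 = 6*7/4 = 10.5.
        Tie groups: |d|=4 (t=2), |d|=5 (t=2); sum(t^3 - t) = 12.
        Var[W] = n(n+1)(2n+1)/24 - sum(t^3-t)/48 = 546/24 - 12/48 = 22.5.
        z = (W - E[W]) / sqrt(Var[W]) = (3.5 - 10.5) / 4.7434 = -1.4757.
        Two-sided p = 2*Phi(z) = 0.140017.
Step 6: alpha = 0.1. fail to reject H0.

W+ = 17.5, W- = 3.5, W = min = 3.5, p = 0.140017, fail to reject H0.


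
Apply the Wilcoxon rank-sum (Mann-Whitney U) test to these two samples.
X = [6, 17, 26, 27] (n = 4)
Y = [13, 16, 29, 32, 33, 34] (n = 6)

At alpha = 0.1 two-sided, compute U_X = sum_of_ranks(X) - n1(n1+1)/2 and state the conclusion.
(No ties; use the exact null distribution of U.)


Step 1: Combine and sort all 10 observations; assign midranks.
sorted (value, group): (6,X), (13,Y), (16,Y), (17,X), (26,X), (27,X), (29,Y), (32,Y), (33,Y), (34,Y)
ranks: 6->1, 13->2, 16->3, 17->4, 26->5, 27->6, 29->7, 32->8, 33->9, 34->10
Step 2: Rank sum for X: R1 = 1 + 4 + 5 + 6 = 16.
Step 3: U_X = R1 - n1(n1+1)/2 = 16 - 4*5/2 = 16 - 10 = 6.
       U_Y = n1*n2 - U_X = 24 - 6 = 18.
Step 4: No ties, so the exact null distribution of U (based on enumerating the C(10,4) = 210 equally likely rank assignments) gives the two-sided p-value.
Step 5: p-value = 0.257143; compare to alpha = 0.1. fail to reject H0.

U_X = 6, p = 0.257143, fail to reject H0 at alpha = 0.1.


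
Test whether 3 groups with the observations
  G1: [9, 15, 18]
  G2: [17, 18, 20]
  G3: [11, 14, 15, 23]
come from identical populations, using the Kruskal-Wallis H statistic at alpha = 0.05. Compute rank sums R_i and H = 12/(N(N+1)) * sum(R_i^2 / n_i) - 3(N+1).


Step 1: Combine all N = 10 observations and assign midranks.
sorted (value, group, rank): (9,G1,1), (11,G3,2), (14,G3,3), (15,G1,4.5), (15,G3,4.5), (17,G2,6), (18,G1,7.5), (18,G2,7.5), (20,G2,9), (23,G3,10)
Step 2: Sum ranks within each group.
R_1 = 13 (n_1 = 3)
R_2 = 22.5 (n_2 = 3)
R_3 = 19.5 (n_3 = 4)
Step 3: H = 12/(N(N+1)) * sum(R_i^2/n_i) - 3(N+1)
     = 12/(10*11) * (13^2/3 + 22.5^2/3 + 19.5^2/4) - 3*11
     = 0.109091 * 320.146 - 33
     = 1.925000.
Step 4: Ties present; correction factor C = 1 - 12/(10^3 - 10) = 0.987879. Corrected H = 1.925000 / 0.987879 = 1.948620.
Step 5: Under H0, H ~ chi^2(2); p-value = 0.377453.
Step 6: alpha = 0.05. fail to reject H0.

H = 1.9486, df = 2, p = 0.377453, fail to reject H0.


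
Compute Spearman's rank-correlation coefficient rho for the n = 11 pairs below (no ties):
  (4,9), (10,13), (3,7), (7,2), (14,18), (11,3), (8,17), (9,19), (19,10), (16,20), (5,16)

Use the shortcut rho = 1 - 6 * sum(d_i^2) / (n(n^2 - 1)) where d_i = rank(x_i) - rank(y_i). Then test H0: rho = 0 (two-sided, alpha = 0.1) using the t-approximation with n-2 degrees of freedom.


Step 1: Rank x and y separately (midranks; no ties here).
rank(x): 4->2, 10->7, 3->1, 7->4, 14->9, 11->8, 8->5, 9->6, 19->11, 16->10, 5->3
rank(y): 9->4, 13->6, 7->3, 2->1, 18->9, 3->2, 17->8, 19->10, 10->5, 20->11, 16->7
Step 2: d_i = R_x(i) - R_y(i); compute d_i^2.
  (2-4)^2=4, (7-6)^2=1, (1-3)^2=4, (4-1)^2=9, (9-9)^2=0, (8-2)^2=36, (5-8)^2=9, (6-10)^2=16, (11-5)^2=36, (10-11)^2=1, (3-7)^2=16
sum(d^2) = 132.
Step 3: rho = 1 - 6*132 / (11*(11^2 - 1)) = 1 - 792/1320 = 0.400000.
Step 4: Under H0, t = rho * sqrt((n-2)/(1-rho^2)) = 1.3093 ~ t(9).
Step 5: Two-sided p-value from the t-distribution with 9 df = 0.222868.
Step 6: alpha = 0.1. fail to reject H0.

rho = 0.4000, p = 0.222868, fail to reject H0 at alpha = 0.1.


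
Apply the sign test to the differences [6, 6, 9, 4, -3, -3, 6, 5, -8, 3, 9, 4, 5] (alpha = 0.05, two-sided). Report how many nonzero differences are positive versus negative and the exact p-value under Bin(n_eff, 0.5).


Step 1: Discard zero differences. Original n = 13; n_eff = number of nonzero differences = 13.
Nonzero differences (with sign): +6, +6, +9, +4, -3, -3, +6, +5, -8, +3, +9, +4, +5
Step 2: Count signs: positive = 10, negative = 3.
Step 3: Under H0: P(positive) = 0.5, so the number of positives S ~ Bin(13, 0.5).
Step 4: Two-sided exact p-value = sum of Bin(13,0.5) probabilities at or below the observed probability = 0.092285.
Step 5: alpha = 0.05. fail to reject H0.

n_eff = 13, pos = 10, neg = 3, p = 0.092285, fail to reject H0.


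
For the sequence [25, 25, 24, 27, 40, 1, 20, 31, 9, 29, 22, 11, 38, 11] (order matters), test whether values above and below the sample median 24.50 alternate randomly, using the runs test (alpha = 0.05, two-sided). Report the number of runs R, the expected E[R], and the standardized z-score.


Step 1: Compute median = 24.50; label A = above, B = below.
Labels in order: AABAABBABABBAB  (n_A = 7, n_B = 7)
Step 2: Count runs R = 10.
Step 3: Under H0 (random ordering), E[R] = 2*n_A*n_B/(n_A+n_B) + 1 = 2*7*7/14 + 1 = 8.0000.
        Var[R] = 2*n_A*n_B*(2*n_A*n_B - n_A - n_B) / ((n_A+n_B)^2 * (n_A+n_B-1)) = 8232/2548 = 3.2308.
        SD[R] = 1.7974.
Step 4: Continuity-corrected z = (R - 0.5 - E[R]) / SD[R] = (10 - 0.5 - 8.0000) / 1.7974 = 0.8345.
Step 5: Two-sided p-value via normal approximation = 2*(1 - Phi(|z|)) = 0.403986.
Step 6: alpha = 0.05. fail to reject H0.

R = 10, z = 0.8345, p = 0.403986, fail to reject H0.


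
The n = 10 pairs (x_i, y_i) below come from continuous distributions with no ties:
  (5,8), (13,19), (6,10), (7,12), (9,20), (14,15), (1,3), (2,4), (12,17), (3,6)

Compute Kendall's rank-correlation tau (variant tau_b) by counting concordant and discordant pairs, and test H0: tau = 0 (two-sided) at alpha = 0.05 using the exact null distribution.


Step 1: Enumerate the 45 unordered pairs (i,j) with i<j and classify each by sign(x_j-x_i) * sign(y_j-y_i).
  (1,2):dx=+8,dy=+11->C; (1,3):dx=+1,dy=+2->C; (1,4):dx=+2,dy=+4->C; (1,5):dx=+4,dy=+12->C
  (1,6):dx=+9,dy=+7->C; (1,7):dx=-4,dy=-5->C; (1,8):dx=-3,dy=-4->C; (1,9):dx=+7,dy=+9->C
  (1,10):dx=-2,dy=-2->C; (2,3):dx=-7,dy=-9->C; (2,4):dx=-6,dy=-7->C; (2,5):dx=-4,dy=+1->D
  (2,6):dx=+1,dy=-4->D; (2,7):dx=-12,dy=-16->C; (2,8):dx=-11,dy=-15->C; (2,9):dx=-1,dy=-2->C
  (2,10):dx=-10,dy=-13->C; (3,4):dx=+1,dy=+2->C; (3,5):dx=+3,dy=+10->C; (3,6):dx=+8,dy=+5->C
  (3,7):dx=-5,dy=-7->C; (3,8):dx=-4,dy=-6->C; (3,9):dx=+6,dy=+7->C; (3,10):dx=-3,dy=-4->C
  (4,5):dx=+2,dy=+8->C; (4,6):dx=+7,dy=+3->C; (4,7):dx=-6,dy=-9->C; (4,8):dx=-5,dy=-8->C
  (4,9):dx=+5,dy=+5->C; (4,10):dx=-4,dy=-6->C; (5,6):dx=+5,dy=-5->D; (5,7):dx=-8,dy=-17->C
  (5,8):dx=-7,dy=-16->C; (5,9):dx=+3,dy=-3->D; (5,10):dx=-6,dy=-14->C; (6,7):dx=-13,dy=-12->C
  (6,8):dx=-12,dy=-11->C; (6,9):dx=-2,dy=+2->D; (6,10):dx=-11,dy=-9->C; (7,8):dx=+1,dy=+1->C
  (7,9):dx=+11,dy=+14->C; (7,10):dx=+2,dy=+3->C; (8,9):dx=+10,dy=+13->C; (8,10):dx=+1,dy=+2->C
  (9,10):dx=-9,dy=-11->C
Step 2: C = 40, D = 5, total pairs = 45.
Step 3: tau = (C - D)/(n(n-1)/2) = (40 - 5)/45 = 0.777778.
Step 4: Exact two-sided p-value (enumerate n! = 3628800 permutations of y under H0): p = 0.000946.
Step 5: alpha = 0.05. reject H0.

tau_b = 0.7778 (C=40, D=5), p = 0.000946, reject H0.


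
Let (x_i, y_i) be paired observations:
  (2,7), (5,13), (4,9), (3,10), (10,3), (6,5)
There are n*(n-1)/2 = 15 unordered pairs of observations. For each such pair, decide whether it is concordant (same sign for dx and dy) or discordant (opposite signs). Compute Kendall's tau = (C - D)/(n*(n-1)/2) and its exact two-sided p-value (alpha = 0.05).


Step 1: Enumerate the 15 unordered pairs (i,j) with i<j and classify each by sign(x_j-x_i) * sign(y_j-y_i).
  (1,2):dx=+3,dy=+6->C; (1,3):dx=+2,dy=+2->C; (1,4):dx=+1,dy=+3->C; (1,5):dx=+8,dy=-4->D
  (1,6):dx=+4,dy=-2->D; (2,3):dx=-1,dy=-4->C; (2,4):dx=-2,dy=-3->C; (2,5):dx=+5,dy=-10->D
  (2,6):dx=+1,dy=-8->D; (3,4):dx=-1,dy=+1->D; (3,5):dx=+6,dy=-6->D; (3,6):dx=+2,dy=-4->D
  (4,5):dx=+7,dy=-7->D; (4,6):dx=+3,dy=-5->D; (5,6):dx=-4,dy=+2->D
Step 2: C = 5, D = 10, total pairs = 15.
Step 3: tau = (C - D)/(n(n-1)/2) = (5 - 10)/15 = -0.333333.
Step 4: Exact two-sided p-value (enumerate n! = 720 permutations of y under H0): p = 0.469444.
Step 5: alpha = 0.05. fail to reject H0.

tau_b = -0.3333 (C=5, D=10), p = 0.469444, fail to reject H0.


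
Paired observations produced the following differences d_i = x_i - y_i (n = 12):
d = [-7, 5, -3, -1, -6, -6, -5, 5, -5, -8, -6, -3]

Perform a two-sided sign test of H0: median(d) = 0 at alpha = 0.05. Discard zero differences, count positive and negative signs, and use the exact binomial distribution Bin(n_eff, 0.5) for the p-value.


Step 1: Discard zero differences. Original n = 12; n_eff = number of nonzero differences = 12.
Nonzero differences (with sign): -7, +5, -3, -1, -6, -6, -5, +5, -5, -8, -6, -3
Step 2: Count signs: positive = 2, negative = 10.
Step 3: Under H0: P(positive) = 0.5, so the number of positives S ~ Bin(12, 0.5).
Step 4: Two-sided exact p-value = sum of Bin(12,0.5) probabilities at or below the observed probability = 0.038574.
Step 5: alpha = 0.05. reject H0.

n_eff = 12, pos = 2, neg = 10, p = 0.038574, reject H0.


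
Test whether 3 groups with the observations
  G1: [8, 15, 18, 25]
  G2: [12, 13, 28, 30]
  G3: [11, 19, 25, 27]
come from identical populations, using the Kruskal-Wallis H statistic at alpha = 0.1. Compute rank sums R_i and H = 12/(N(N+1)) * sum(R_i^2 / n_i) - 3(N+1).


Step 1: Combine all N = 12 observations and assign midranks.
sorted (value, group, rank): (8,G1,1), (11,G3,2), (12,G2,3), (13,G2,4), (15,G1,5), (18,G1,6), (19,G3,7), (25,G1,8.5), (25,G3,8.5), (27,G3,10), (28,G2,11), (30,G2,12)
Step 2: Sum ranks within each group.
R_1 = 20.5 (n_1 = 4)
R_2 = 30 (n_2 = 4)
R_3 = 27.5 (n_3 = 4)
Step 3: H = 12/(N(N+1)) * sum(R_i^2/n_i) - 3(N+1)
     = 12/(12*13) * (20.5^2/4 + 30^2/4 + 27.5^2/4) - 3*13
     = 0.076923 * 519.125 - 39
     = 0.932692.
Step 4: Ties present; correction factor C = 1 - 6/(12^3 - 12) = 0.996503. Corrected H = 0.932692 / 0.996503 = 0.935965.
Step 5: Under H0, H ~ chi^2(2); p-value = 0.626265.
Step 6: alpha = 0.1. fail to reject H0.

H = 0.9360, df = 2, p = 0.626265, fail to reject H0.


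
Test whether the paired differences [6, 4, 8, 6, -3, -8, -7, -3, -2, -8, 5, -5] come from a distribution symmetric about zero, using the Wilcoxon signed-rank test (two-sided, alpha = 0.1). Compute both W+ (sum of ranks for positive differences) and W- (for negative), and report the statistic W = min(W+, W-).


Step 1: Drop any zero differences (none here) and take |d_i|.
|d| = [6, 4, 8, 6, 3, 8, 7, 3, 2, 8, 5, 5]
Step 2: Midrank |d_i| (ties get averaged ranks).
ranks: |6|->7.5, |4|->4, |8|->11, |6|->7.5, |3|->2.5, |8|->11, |7|->9, |3|->2.5, |2|->1, |8|->11, |5|->5.5, |5|->5.5
Step 3: Attach original signs; sum ranks with positive sign and with negative sign.
W+ = 7.5 + 4 + 11 + 7.5 + 5.5 = 35.5
W- = 2.5 + 11 + 9 + 2.5 + 1 + 11 + 5.5 = 42.5
(Check: W+ + W- = 78 should equal n(n+1)/2 = 78.)
Step 4: Test statistic W = min(W+, W-) = 35.5.
Step 5: Ties in |d|, so use the tie-corrected normal approximation.
        E[W] = n(n+1)/4 = 12*13/4 = 39.
        Tie groups: |d|=3 (t=2), |d|=5 (t=2), |d|=6 (t=2), |d|=8 (t=3); sum(t^3 - t) = 42.
        Var[W] = n(n+1)(2n+1)/24 - sum(t^3-t)/48 = 3900/24 - 42/48 = 161.625.
        z = (W - E[W]) / sqrt(Var[W]) = (35.5 - 39) / 12.7132 = -0.2753.
        Two-sided p = 2*Phi(z) = 0.783082.
Step 6: alpha = 0.1. fail to reject H0.

W+ = 35.5, W- = 42.5, W = min = 35.5, p = 0.783082, fail to reject H0.


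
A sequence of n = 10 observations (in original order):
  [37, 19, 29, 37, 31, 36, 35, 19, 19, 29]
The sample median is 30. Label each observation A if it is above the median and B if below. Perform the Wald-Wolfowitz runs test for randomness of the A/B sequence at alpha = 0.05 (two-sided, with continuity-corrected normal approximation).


Step 1: Compute median = 30; label A = above, B = below.
Labels in order: ABBAAAABBB  (n_A = 5, n_B = 5)
Step 2: Count runs R = 4.
Step 3: Under H0 (random ordering), E[R] = 2*n_A*n_B/(n_A+n_B) + 1 = 2*5*5/10 + 1 = 6.0000.
        Var[R] = 2*n_A*n_B*(2*n_A*n_B - n_A - n_B) / ((n_A+n_B)^2 * (n_A+n_B-1)) = 2000/900 = 2.2222.
        SD[R] = 1.4907.
Step 4: Continuity-corrected z = (R + 0.5 - E[R]) / SD[R] = (4 + 0.5 - 6.0000) / 1.4907 = -1.0062.
Step 5: Two-sided p-value via normal approximation = 2*(1 - Phi(|z|)) = 0.314305.
Step 6: alpha = 0.05. fail to reject H0.

R = 4, z = -1.0062, p = 0.314305, fail to reject H0.


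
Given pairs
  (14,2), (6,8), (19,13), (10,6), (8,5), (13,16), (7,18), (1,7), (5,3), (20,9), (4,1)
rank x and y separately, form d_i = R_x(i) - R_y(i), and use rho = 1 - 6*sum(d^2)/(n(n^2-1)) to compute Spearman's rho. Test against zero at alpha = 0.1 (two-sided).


Step 1: Rank x and y separately (midranks; no ties here).
rank(x): 14->9, 6->4, 19->10, 10->7, 8->6, 13->8, 7->5, 1->1, 5->3, 20->11, 4->2
rank(y): 2->2, 8->7, 13->9, 6->5, 5->4, 16->10, 18->11, 7->6, 3->3, 9->8, 1->1
Step 2: d_i = R_x(i) - R_y(i); compute d_i^2.
  (9-2)^2=49, (4-7)^2=9, (10-9)^2=1, (7-5)^2=4, (6-4)^2=4, (8-10)^2=4, (5-11)^2=36, (1-6)^2=25, (3-3)^2=0, (11-8)^2=9, (2-1)^2=1
sum(d^2) = 142.
Step 3: rho = 1 - 6*142 / (11*(11^2 - 1)) = 1 - 852/1320 = 0.354545.
Step 4: Under H0, t = rho * sqrt((n-2)/(1-rho^2)) = 1.1375 ~ t(9).
Step 5: Two-sided p-value from the t-distribution with 9 df = 0.284693.
Step 6: alpha = 0.1. fail to reject H0.

rho = 0.3545, p = 0.284693, fail to reject H0 at alpha = 0.1.


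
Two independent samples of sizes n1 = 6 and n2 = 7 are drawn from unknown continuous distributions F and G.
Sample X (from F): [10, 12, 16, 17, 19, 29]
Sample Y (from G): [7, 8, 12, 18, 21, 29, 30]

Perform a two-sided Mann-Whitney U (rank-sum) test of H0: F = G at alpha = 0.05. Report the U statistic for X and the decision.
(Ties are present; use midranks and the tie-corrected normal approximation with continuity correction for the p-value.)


Step 1: Combine and sort all 13 observations; assign midranks.
sorted (value, group): (7,Y), (8,Y), (10,X), (12,X), (12,Y), (16,X), (17,X), (18,Y), (19,X), (21,Y), (29,X), (29,Y), (30,Y)
ranks: 7->1, 8->2, 10->3, 12->4.5, 12->4.5, 16->6, 17->7, 18->8, 19->9, 21->10, 29->11.5, 29->11.5, 30->13
Step 2: Rank sum for X: R1 = 3 + 4.5 + 6 + 7 + 9 + 11.5 = 41.
Step 3: U_X = R1 - n1(n1+1)/2 = 41 - 6*7/2 = 41 - 21 = 20.
       U_Y = n1*n2 - U_X = 42 - 20 = 22.
Step 4: Ties are present, so use the tie-corrected normal approximation (with continuity correction) for the p-value.
Step 5: p-value = 0.942900; compare to alpha = 0.05. fail to reject H0.

U_X = 20, p = 0.942900, fail to reject H0 at alpha = 0.05.
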